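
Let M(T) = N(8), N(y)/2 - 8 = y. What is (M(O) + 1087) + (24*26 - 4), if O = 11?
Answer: 1739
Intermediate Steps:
N(y) = 16 + 2*y
M(T) = 32 (M(T) = 16 + 2*8 = 16 + 16 = 32)
(M(O) + 1087) + (24*26 - 4) = (32 + 1087) + (24*26 - 4) = 1119 + (624 - 4) = 1119 + 620 = 1739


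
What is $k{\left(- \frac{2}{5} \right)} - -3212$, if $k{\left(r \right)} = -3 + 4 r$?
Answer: $\frac{16037}{5} \approx 3207.4$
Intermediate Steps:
$k{\left(- \frac{2}{5} \right)} - -3212 = \left(-3 + 4 \left(- \frac{2}{5}\right)\right) - -3212 = \left(-3 + 4 \left(\left(-2\right) \frac{1}{5}\right)\right) + 3212 = \left(-3 + 4 \left(- \frac{2}{5}\right)\right) + 3212 = \left(-3 - \frac{8}{5}\right) + 3212 = - \frac{23}{5} + 3212 = \frac{16037}{5}$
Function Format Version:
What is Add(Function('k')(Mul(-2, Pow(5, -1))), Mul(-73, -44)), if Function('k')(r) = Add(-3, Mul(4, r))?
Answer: Rational(16037, 5) ≈ 3207.4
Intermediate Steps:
Add(Function('k')(Mul(-2, Pow(5, -1))), Mul(-73, -44)) = Add(Add(-3, Mul(4, Mul(-2, Pow(5, -1)))), Mul(-73, -44)) = Add(Add(-3, Mul(4, Mul(-2, Rational(1, 5)))), 3212) = Add(Add(-3, Mul(4, Rational(-2, 5))), 3212) = Add(Add(-3, Rational(-8, 5)), 3212) = Add(Rational(-23, 5), 3212) = Rational(16037, 5)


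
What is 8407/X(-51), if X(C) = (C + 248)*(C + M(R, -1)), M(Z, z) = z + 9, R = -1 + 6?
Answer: -8407/8471 ≈ -0.99244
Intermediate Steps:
R = 5
M(Z, z) = 9 + z
X(C) = (8 + C)*(248 + C) (X(C) = (C + 248)*(C + (9 - 1)) = (248 + C)*(C + 8) = (248 + C)*(8 + C) = (8 + C)*(248 + C))
8407/X(-51) = 8407/(1984 + (-51)² + 256*(-51)) = 8407/(1984 + 2601 - 13056) = 8407/(-8471) = 8407*(-1/8471) = -8407/8471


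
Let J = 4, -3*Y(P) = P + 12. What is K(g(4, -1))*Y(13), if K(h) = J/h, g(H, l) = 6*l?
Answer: 50/9 ≈ 5.5556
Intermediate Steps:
Y(P) = -4 - P/3 (Y(P) = -(P + 12)/3 = -(12 + P)/3 = -4 - P/3)
K(h) = 4/h
K(g(4, -1))*Y(13) = (4/((6*(-1))))*(-4 - ⅓*13) = (4/(-6))*(-4 - 13/3) = (4*(-⅙))*(-25/3) = -⅔*(-25/3) = 50/9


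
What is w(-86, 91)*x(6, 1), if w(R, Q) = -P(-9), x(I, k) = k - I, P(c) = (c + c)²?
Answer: 1620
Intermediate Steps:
P(c) = 4*c² (P(c) = (2*c)² = 4*c²)
w(R, Q) = -324 (w(R, Q) = -4*(-9)² = -4*81 = -1*324 = -324)
w(-86, 91)*x(6, 1) = -324*(1 - 1*6) = -324*(1 - 6) = -324*(-5) = 1620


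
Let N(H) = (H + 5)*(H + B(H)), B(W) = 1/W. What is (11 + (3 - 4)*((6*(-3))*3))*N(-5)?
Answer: 0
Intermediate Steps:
N(H) = (5 + H)*(H + 1/H) (N(H) = (H + 5)*(H + 1/H) = (5 + H)*(H + 1/H))
(11 + (3 - 4)*((6*(-3))*3))*N(-5) = (11 + (3 - 4)*((6*(-3))*3))*(1 + (-5)² + 5*(-5) + 5/(-5)) = (11 - (-18)*3)*(1 + 25 - 25 + 5*(-⅕)) = (11 - 1*(-54))*(1 + 25 - 25 - 1) = (11 + 54)*0 = 65*0 = 0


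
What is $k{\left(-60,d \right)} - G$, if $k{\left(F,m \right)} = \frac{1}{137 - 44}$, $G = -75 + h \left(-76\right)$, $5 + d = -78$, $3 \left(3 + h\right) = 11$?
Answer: $\frac{3896}{31} \approx 125.68$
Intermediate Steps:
$h = \frac{2}{3}$ ($h = -3 + \frac{1}{3} \cdot 11 = -3 + \frac{11}{3} = \frac{2}{3} \approx 0.66667$)
$d = -83$ ($d = -5 - 78 = -83$)
$G = - \frac{377}{3}$ ($G = -75 + \frac{2}{3} \left(-76\right) = -75 - \frac{152}{3} = - \frac{377}{3} \approx -125.67$)
$k{\left(F,m \right)} = \frac{1}{93}$
$k{\left(-60,d \right)} - G = \frac{1}{93} - - \frac{377}{3} = \frac{1}{93} + \frac{377}{3} = \frac{3896}{31}$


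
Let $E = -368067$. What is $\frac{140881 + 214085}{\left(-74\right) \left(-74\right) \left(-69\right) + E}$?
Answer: $- \frac{1766}{3711} \approx -0.47588$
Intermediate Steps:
$\frac{140881 + 214085}{\left(-74\right) \left(-74\right) \left(-69\right) + E} = \frac{140881 + 214085}{\left(-74\right) \left(-74\right) \left(-69\right) - 368067} = \frac{354966}{5476 \left(-69\right) - 368067} = \frac{354966}{-377844 - 368067} = \frac{354966}{-745911} = 354966 \left(- \frac{1}{745911}\right) = - \frac{1766}{3711}$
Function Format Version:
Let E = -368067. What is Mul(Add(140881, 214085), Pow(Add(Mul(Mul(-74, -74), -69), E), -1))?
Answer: Rational(-1766, 3711) ≈ -0.47588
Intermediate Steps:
Mul(Add(140881, 214085), Pow(Add(Mul(Mul(-74, -74), -69), E), -1)) = Mul(Add(140881, 214085), Pow(Add(Mul(Mul(-74, -74), -69), -368067), -1)) = Mul(354966, Pow(Add(Mul(5476, -69), -368067), -1)) = Mul(354966, Pow(Add(-377844, -368067), -1)) = Mul(354966, Pow(-745911, -1)) = Mul(354966, Rational(-1, 745911)) = Rational(-1766, 3711)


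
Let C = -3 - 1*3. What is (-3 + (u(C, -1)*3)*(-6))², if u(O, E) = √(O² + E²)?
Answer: 11997 + 108*√37 ≈ 12654.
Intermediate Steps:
C = -6 (C = -3 - 3 = -6)
u(O, E) = √(E² + O²)
(-3 + (u(C, -1)*3)*(-6))² = (-3 + (√((-1)² + (-6)²)*3)*(-6))² = (-3 + (√(1 + 36)*3)*(-6))² = (-3 + (√37*3)*(-6))² = (-3 + (3*√37)*(-6))² = (-3 - 18*√37)²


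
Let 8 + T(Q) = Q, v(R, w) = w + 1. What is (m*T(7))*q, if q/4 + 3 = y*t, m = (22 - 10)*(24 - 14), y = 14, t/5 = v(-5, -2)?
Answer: 35040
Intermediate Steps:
v(R, w) = 1 + w
T(Q) = -8 + Q
t = -5 (t = 5*(1 - 2) = 5*(-1) = -5)
m = 120 (m = 12*10 = 120)
q = -292 (q = -12 + 4*(14*(-5)) = -12 + 4*(-70) = -12 - 280 = -292)
(m*T(7))*q = (120*(-8 + 7))*(-292) = (120*(-1))*(-292) = -120*(-292) = 35040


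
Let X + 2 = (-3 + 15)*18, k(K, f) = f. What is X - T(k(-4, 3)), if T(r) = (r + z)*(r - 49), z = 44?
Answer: 2376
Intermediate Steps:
T(r) = (-49 + r)*(44 + r) (T(r) = (r + 44)*(r - 49) = (44 + r)*(-49 + r) = (-49 + r)*(44 + r))
X = 214 (X = -2 + (-3 + 15)*18 = -2 + 12*18 = -2 + 216 = 214)
X - T(k(-4, 3)) = 214 - (-2156 + 3² - 5*3) = 214 - (-2156 + 9 - 15) = 214 - 1*(-2162) = 214 + 2162 = 2376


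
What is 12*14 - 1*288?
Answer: -120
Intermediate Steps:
12*14 - 1*288 = 168 - 288 = -120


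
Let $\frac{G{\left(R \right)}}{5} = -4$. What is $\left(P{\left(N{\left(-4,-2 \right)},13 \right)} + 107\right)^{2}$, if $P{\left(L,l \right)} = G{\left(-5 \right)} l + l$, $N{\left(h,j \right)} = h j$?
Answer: $19600$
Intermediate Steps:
$G{\left(R \right)} = -20$ ($G{\left(R \right)} = 5 \left(-4\right) = -20$)
$P{\left(L,l \right)} = - 19 l$ ($P{\left(L,l \right)} = - 20 l + l = - 19 l$)
$\left(P{\left(N{\left(-4,-2 \right)},13 \right)} + 107\right)^{2} = \left(\left(-19\right) 13 + 107\right)^{2} = \left(-247 + 107\right)^{2} = \left(-140\right)^{2} = 19600$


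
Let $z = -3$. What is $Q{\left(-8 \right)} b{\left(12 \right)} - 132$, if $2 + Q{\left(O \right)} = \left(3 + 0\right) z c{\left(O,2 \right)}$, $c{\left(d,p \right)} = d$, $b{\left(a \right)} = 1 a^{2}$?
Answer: $9948$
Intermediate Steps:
$b{\left(a \right)} = a^{2}$
$Q{\left(O \right)} = -2 - 9 O$ ($Q{\left(O \right)} = -2 + \left(3 + 0\right) \left(-3\right) O = -2 + 3 \left(-3\right) O = -2 - 9 O$)
$Q{\left(-8 \right)} b{\left(12 \right)} - 132 = \left(-2 - -72\right) 12^{2} - 132 = \left(-2 + 72\right) 144 - 132 = 70 \cdot 144 - 132 = 10080 - 132 = 9948$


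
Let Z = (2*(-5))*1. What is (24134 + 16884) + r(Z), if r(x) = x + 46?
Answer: 41054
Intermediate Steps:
Z = -10 (Z = -10*1 = -10)
r(x) = 46 + x
(24134 + 16884) + r(Z) = (24134 + 16884) + (46 - 10) = 41018 + 36 = 41054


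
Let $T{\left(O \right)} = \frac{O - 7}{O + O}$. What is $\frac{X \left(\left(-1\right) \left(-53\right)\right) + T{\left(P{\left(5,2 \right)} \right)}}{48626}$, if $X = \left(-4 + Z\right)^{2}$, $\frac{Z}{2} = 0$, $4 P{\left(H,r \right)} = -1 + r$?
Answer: $\frac{1669}{97252} \approx 0.017162$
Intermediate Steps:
$P{\left(H,r \right)} = - \frac{1}{4} + \frac{r}{4}$ ($P{\left(H,r \right)} = \frac{-1 + r}{4} = - \frac{1}{4} + \frac{r}{4}$)
$Z = 0$ ($Z = 2 \cdot 0 = 0$)
$X = 16$ ($X = \left(-4 + 0\right)^{2} = \left(-4\right)^{2} = 16$)
$T{\left(O \right)} = \frac{-7 + O}{2 O}$
$\frac{X \left(\left(-1\right) \left(-53\right)\right) + T{\left(P{\left(5,2 \right)} \right)}}{48626} = \frac{16 \left(\left(-1\right) \left(-53\right)\right) + \frac{-7 + \left(- \frac{1}{4} + \frac{1}{4} \cdot 2\right)}{2 \left(- \frac{1}{4} + \frac{1}{4} \cdot 2\right)}}{48626} = \left(16 \cdot 53 + \frac{-7 + \left(- \frac{1}{4} + \frac{1}{2}\right)}{2 \left(- \frac{1}{4} + \frac{1}{2}\right)}\right) \frac{1}{48626} = \left(848 + \frac{\frac{1}{\frac{1}{4}} \left(-7 + \frac{1}{4}\right)}{2}\right) \frac{1}{48626} = \left(848 + \frac{1}{2} \cdot 4 \left(- \frac{27}{4}\right)\right) \frac{1}{48626} = \left(848 - \frac{27}{2}\right) \frac{1}{48626} = \frac{1669}{2} \cdot \frac{1}{48626} = \frac{1669}{97252}$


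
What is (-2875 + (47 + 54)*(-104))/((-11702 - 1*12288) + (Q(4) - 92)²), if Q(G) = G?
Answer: 13379/16246 ≈ 0.82353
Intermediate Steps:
(-2875 + (47 + 54)*(-104))/((-11702 - 1*12288) + (Q(4) - 92)²) = (-2875 + (47 + 54)*(-104))/((-11702 - 1*12288) + (4 - 92)²) = (-2875 + 101*(-104))/((-11702 - 12288) + (-88)²) = (-2875 - 10504)/(-23990 + 7744) = -13379/(-16246) = -13379*(-1/16246) = 13379/16246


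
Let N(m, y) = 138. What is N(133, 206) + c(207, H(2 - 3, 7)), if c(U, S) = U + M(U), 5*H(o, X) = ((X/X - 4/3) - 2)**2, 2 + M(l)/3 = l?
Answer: 960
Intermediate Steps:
M(l) = -6 + 3*l
H(o, X) = 49/45 (H(o, X) = ((X/X - 4/3) - 2)**2/5 = ((1 - 4*1/3) - 2)**2/5 = ((1 - 4/3) - 2)**2/5 = (-1/3 - 2)**2/5 = (-7/3)**2/5 = (1/5)*(49/9) = 49/45)
c(U, S) = -6 + 4*U (c(U, S) = U + (-6 + 3*U) = -6 + 4*U)
N(133, 206) + c(207, H(2 - 3, 7)) = 138 + (-6 + 4*207) = 138 + (-6 + 828) = 138 + 822 = 960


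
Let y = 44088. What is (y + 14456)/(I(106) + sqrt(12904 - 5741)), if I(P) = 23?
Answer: -673256/3317 + 29272*sqrt(7163)/3317 ≈ 543.92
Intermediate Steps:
(y + 14456)/(I(106) + sqrt(12904 - 5741)) = (44088 + 14456)/(23 + sqrt(12904 - 5741)) = 58544/(23 + sqrt(7163))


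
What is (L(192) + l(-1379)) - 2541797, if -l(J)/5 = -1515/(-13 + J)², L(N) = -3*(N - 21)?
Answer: -1642047518755/645888 ≈ -2.5423e+6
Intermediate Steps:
L(N) = 63 - 3*N (L(N) = -3*(-21 + N) = 63 - 3*N)
l(J) = 7575/(-13 + J)² (l(J) = -(-7575)/((-13 + J)²) = -(-7575)/(-13 + J)² = 7575/(-13 + J)²)
(L(192) + l(-1379)) - 2541797 = ((63 - 3*192) + 7575/(-13 - 1379)²) - 2541797 = ((63 - 576) + 7575/(-1392)²) - 2541797 = (-513 + 7575*(1/1937664)) - 2541797 = (-513 + 2525/645888) - 2541797 = -331338019/645888 - 2541797 = -1642047518755/645888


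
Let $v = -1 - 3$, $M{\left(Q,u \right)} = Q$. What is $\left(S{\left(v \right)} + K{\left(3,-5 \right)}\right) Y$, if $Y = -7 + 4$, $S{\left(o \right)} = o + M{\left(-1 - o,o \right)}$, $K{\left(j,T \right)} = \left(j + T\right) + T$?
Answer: $24$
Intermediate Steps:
$K{\left(j,T \right)} = j + 2 T$ ($K{\left(j,T \right)} = \left(T + j\right) + T = j + 2 T$)
$v = -4$
$S{\left(o \right)} = -1$ ($S{\left(o \right)} = o - \left(1 + o\right) = -1$)
$Y = -3$
$\left(S{\left(v \right)} + K{\left(3,-5 \right)}\right) Y = \left(-1 + \left(3 + 2 \left(-5\right)\right)\right) \left(-3\right) = \left(-1 + \left(3 - 10\right)\right) \left(-3\right) = \left(-1 - 7\right) \left(-3\right) = \left(-8\right) \left(-3\right) = 24$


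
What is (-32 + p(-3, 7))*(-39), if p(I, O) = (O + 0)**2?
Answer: -663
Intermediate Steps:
p(I, O) = O**2
(-32 + p(-3, 7))*(-39) = (-32 + 7**2)*(-39) = (-32 + 49)*(-39) = 17*(-39) = -663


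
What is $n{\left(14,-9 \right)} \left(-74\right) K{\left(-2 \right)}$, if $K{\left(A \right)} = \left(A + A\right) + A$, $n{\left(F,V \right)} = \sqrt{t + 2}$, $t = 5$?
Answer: $444 \sqrt{7} \approx 1174.7$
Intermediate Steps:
$n{\left(F,V \right)} = \sqrt{7}$ ($n{\left(F,V \right)} = \sqrt{5 + 2} = \sqrt{7}$)
$K{\left(A \right)} = 3 A$ ($K{\left(A \right)} = 2 A + A = 3 A$)
$n{\left(14,-9 \right)} \left(-74\right) K{\left(-2 \right)} = \sqrt{7} \left(-74\right) 3 \left(-2\right) = - 74 \sqrt{7} \left(-6\right) = 444 \sqrt{7}$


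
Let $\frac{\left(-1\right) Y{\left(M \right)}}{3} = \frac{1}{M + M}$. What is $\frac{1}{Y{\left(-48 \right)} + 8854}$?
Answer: $\frac{32}{283329} \approx 0.00011294$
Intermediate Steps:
$Y{\left(M \right)} = - \frac{3}{2 M}$ ($Y{\left(M \right)} = - \frac{3}{M + M} = - \frac{3}{2 M}$)
$\frac{1}{Y{\left(-48 \right)} + 8854} = \frac{1}{- \frac{3}{2 \left(-48\right)} + 8854} = \frac{1}{\left(- \frac{3}{2}\right) \left(- \frac{1}{48}\right) + 8854} = \frac{1}{\frac{1}{32} + 8854} = \frac{1}{\frac{283329}{32}} = \frac{32}{283329}$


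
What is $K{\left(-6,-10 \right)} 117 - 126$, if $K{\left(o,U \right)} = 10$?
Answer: $1044$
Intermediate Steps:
$K{\left(-6,-10 \right)} 117 - 126 = 10 \cdot 117 - 126 = 1170 - 126 = 1044$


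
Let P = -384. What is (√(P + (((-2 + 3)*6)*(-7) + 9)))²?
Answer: -417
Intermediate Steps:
(√(P + (((-2 + 3)*6)*(-7) + 9)))² = (√(-384 + (((-2 + 3)*6)*(-7) + 9)))² = (√(-384 + ((1*6)*(-7) + 9)))² = (√(-384 + (6*(-7) + 9)))² = (√(-384 + (-42 + 9)))² = (√(-384 - 33))² = (√(-417))² = (I*√417)² = -417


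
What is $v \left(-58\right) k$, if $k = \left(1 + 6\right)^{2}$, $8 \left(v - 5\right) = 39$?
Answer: $- \frac{112259}{4} \approx -28065.0$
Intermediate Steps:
$v = \frac{79}{8}$ ($v = 5 + \frac{1}{8} \cdot 39 = 5 + \frac{39}{8} = \frac{79}{8} \approx 9.875$)
$k = 49$ ($k = 7^{2} = 49$)
$v \left(-58\right) k = \frac{79}{8} \left(-58\right) 49 = \left(- \frac{2291}{4}\right) 49 = - \frac{112259}{4}$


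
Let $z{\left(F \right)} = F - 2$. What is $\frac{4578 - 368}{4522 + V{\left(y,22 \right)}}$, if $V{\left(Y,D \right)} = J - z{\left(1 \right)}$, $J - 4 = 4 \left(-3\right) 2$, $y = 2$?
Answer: $\frac{4210}{4503} \approx 0.93493$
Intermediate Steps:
$z{\left(F \right)} = -2 + F$
$J = -20$ ($J = 4 + 4 \left(-3\right) 2 = 4 - 24 = -20$)
$V{\left(Y,D \right)} = -19$ ($V{\left(Y,D \right)} = -20 - \left(-2 + 1\right) = -20 - -1 = -20 + 1 = -19$)
$\frac{4578 - 368}{4522 + V{\left(y,22 \right)}} = \frac{4578 - 368}{4522 - 19} = \frac{4210}{4503}$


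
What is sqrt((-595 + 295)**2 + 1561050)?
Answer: 15*sqrt(7338) ≈ 1284.9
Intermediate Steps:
sqrt((-595 + 295)**2 + 1561050) = sqrt((-300)**2 + 1561050) = sqrt(90000 + 1561050) = sqrt(1651050) = 15*sqrt(7338)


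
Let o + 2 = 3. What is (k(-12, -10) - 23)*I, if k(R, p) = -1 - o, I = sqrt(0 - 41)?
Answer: -25*I*sqrt(41) ≈ -160.08*I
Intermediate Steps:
I = I*sqrt(41) (I = sqrt(-41) = I*sqrt(41) ≈ 6.4031*I)
o = 1 (o = -2 + 3 = 1)
k(R, p) = -2 (k(R, p) = -1 - 1*1 = -1 - 1 = -2)
(k(-12, -10) - 23)*I = (-2 - 23)*(I*sqrt(41)) = -25*I*sqrt(41)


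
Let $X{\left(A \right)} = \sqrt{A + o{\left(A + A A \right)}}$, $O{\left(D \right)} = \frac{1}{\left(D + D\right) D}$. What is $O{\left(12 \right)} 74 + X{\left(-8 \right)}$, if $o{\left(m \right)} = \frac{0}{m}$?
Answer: $\frac{37}{144} + 2 i \sqrt{2} \approx 0.25694 + 2.8284 i$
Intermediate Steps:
$o{\left(m \right)} = 0$
$O{\left(D \right)} = \frac{1}{2 D^{2}}$ ($O{\left(D \right)} = \frac{1}{2 D D} = \frac{\frac{1}{2} \frac{1}{D}}{D} = \frac{1}{2 D^{2}}$)
$X{\left(A \right)} = \sqrt{A}$ ($X{\left(A \right)} = \sqrt{A + 0} = \sqrt{A}$)
$O{\left(12 \right)} 74 + X{\left(-8 \right)} = \frac{1}{2 \cdot 144} \cdot 74 + \sqrt{-8} = \frac{1}{2} \cdot \frac{1}{144} \cdot 74 + 2 i \sqrt{2} = \frac{1}{288} \cdot 74 + 2 i \sqrt{2} = \frac{37}{144} + 2 i \sqrt{2}$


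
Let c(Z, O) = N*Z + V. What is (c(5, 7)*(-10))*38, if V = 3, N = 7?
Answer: -14440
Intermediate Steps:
c(Z, O) = 3 + 7*Z (c(Z, O) = 7*Z + 3 = 3 + 7*Z)
(c(5, 7)*(-10))*38 = ((3 + 7*5)*(-10))*38 = ((3 + 35)*(-10))*38 = (38*(-10))*38 = -380*38 = -14440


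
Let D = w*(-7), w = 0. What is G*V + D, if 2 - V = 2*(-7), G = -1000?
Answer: -16000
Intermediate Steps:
D = 0 (D = 0*(-7) = 0)
V = 16 (V = 2 - 2*(-7) = 2 - 1*(-14) = 2 + 14 = 16)
G*V + D = -1000*16 + 0 = -16000 + 0 = -16000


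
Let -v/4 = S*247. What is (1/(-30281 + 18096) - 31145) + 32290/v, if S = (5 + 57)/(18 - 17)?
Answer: -11623578653553/373202180 ≈ -31146.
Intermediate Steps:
S = 62 (S = 62/1 = 62*1 = 62)
v = -61256 (v = -248*247 = -4*15314 = -61256)
(1/(-30281 + 18096) - 31145) + 32290/v = (1/(-30281 + 18096) - 31145) + 32290/(-61256) = (1/(-12185) - 31145) + 32290*(-1/61256) = (-1/12185 - 31145) - 16145/30628 = -379501826/12185 - 16145/30628 = -11623578653553/373202180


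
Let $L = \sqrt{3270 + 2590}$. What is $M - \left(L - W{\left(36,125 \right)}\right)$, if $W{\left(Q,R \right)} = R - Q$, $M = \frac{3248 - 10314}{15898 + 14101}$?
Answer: $\frac{2662845}{29999} - 2 \sqrt{1465} \approx 12.214$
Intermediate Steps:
$M = - \frac{7066}{29999} \approx -0.23554$
$L = 2 \sqrt{1465}$ ($L = \sqrt{5860} = 2 \sqrt{1465} \approx 76.551$)
$M - \left(L - W{\left(36,125 \right)}\right) = - \frac{7066}{29999} - \left(2 \sqrt{1465} - \left(125 - 36\right)\right) = - \frac{7066}{29999} - \left(2 \sqrt{1465} - 89\right) = - \frac{7066}{29999} - \left(-89 + 2 \sqrt{1465}\right) = - \frac{7066}{29999} + \left(89 - 2 \sqrt{1465}\right) = \frac{2662845}{29999} - 2 \sqrt{1465}$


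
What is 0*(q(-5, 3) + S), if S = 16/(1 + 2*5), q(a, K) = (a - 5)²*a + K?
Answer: 0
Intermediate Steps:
q(a, K) = K + a*(-5 + a)² (q(a, K) = (-5 + a)²*a + K = a*(-5 + a)² + K = K + a*(-5 + a)²)
S = 16/11 (S = 16/(1 + 10) = 16/11 ≈ 1.4545)
0*(q(-5, 3) + S) = 0*((3 - 5*(-5 - 5)²) + 16/11) = 0*((3 - 5*(-10)²) + 16/11) = 0*((3 - 5*100) + 16/11) = 0*((3 - 500) + 16/11) = 0*(-497 + 16/11) = 0*(-5451/11) = 0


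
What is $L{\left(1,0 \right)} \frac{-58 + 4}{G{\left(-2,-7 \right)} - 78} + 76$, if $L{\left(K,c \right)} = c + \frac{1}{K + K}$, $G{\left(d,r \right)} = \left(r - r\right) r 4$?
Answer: $\frac{1985}{26} \approx 76.346$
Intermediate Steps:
$G{\left(d,r \right)} = 0$ ($G{\left(d,r \right)} = 0 r 4 = 0 \cdot 4 = 0$)
$L{\left(K,c \right)} = c + \frac{1}{2 K}$
$L{\left(1,0 \right)} \frac{-58 + 4}{G{\left(-2,-7 \right)} - 78} + 76 = \left(0 + \frac{1}{2 \cdot 1}\right) \frac{-58 + 4}{0 - 78} + 76 = \left(0 + \frac{1}{2} \cdot 1\right) \left(- \frac{54}{-78}\right) + 76 = \left(0 + \frac{1}{2}\right) \left(\left(-54\right) \left(- \frac{1}{78}\right)\right) + 76 = \frac{1}{2} \cdot \frac{9}{13} + 76 = \frac{9}{26} + 76 = \frac{1985}{26}$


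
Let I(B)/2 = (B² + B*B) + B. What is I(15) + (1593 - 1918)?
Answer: 605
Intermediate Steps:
I(B) = 2*B + 4*B² (I(B) = 2*((B² + B*B) + B) = 2*((B² + B²) + B) = 2*(2*B² + B) = 2*(B + 2*B²) = 2*B + 4*B²)
I(15) + (1593 - 1918) = 2*15*(1 + 2*15) + (1593 - 1918) = 2*15*(1 + 30) - 325 = 2*15*31 - 325 = 930 - 325 = 605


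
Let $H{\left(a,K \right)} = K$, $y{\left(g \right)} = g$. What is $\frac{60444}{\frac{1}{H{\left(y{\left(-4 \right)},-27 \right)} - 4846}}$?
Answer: $-294543612$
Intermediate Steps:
$\frac{60444}{\frac{1}{H{\left(y{\left(-4 \right)},-27 \right)} - 4846}} = \frac{60444}{\frac{1}{-27 - 4846}} = \frac{60444}{\frac{1}{-4873}} = \frac{60444}{- \frac{1}{4873}} = 60444 \left(-4873\right) = -294543612$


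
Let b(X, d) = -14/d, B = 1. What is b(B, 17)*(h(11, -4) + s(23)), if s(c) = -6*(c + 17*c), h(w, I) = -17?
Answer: 35014/17 ≈ 2059.6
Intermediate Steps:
s(c) = -108*c
b(B, 17)*(h(11, -4) + s(23)) = (-14/17)*(-17 - 108*23) = (-14*1/17)*(-17 - 2484) = -14/17*(-2501) = 35014/17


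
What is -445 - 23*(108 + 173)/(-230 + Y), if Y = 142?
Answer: -32697/88 ≈ -371.56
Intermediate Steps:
-445 - 23*(108 + 173)/(-230 + Y) = -445 - 23*(108 + 173)/(-230 + 142) = -445 - 6463/(-88) = -445 - 6463*(-1)/88 = -445 - 23*(-281/88) = -445 + 6463/88 = -32697/88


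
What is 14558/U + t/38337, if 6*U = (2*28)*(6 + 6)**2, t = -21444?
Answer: 88214885/8587488 ≈ 10.272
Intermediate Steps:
U = 1344 (U = ((2*28)*(6 + 6)**2)/6 = (56*12**2)/6 = (56*144)/6 = (1/6)*8064 = 1344)
14558/U + t/38337 = 14558/1344 - 21444/38337 = 14558*(1/1344) - 21444*1/38337 = 7279/672 - 7148/12779 = 88214885/8587488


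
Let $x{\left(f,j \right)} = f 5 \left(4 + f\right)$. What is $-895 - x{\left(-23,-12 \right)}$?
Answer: $-3080$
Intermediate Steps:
$x{\left(f,j \right)} = f \left(20 + 5 f\right)$
$-895 - x{\left(-23,-12 \right)} = -895 - 5 \left(-23\right) \left(4 - 23\right) = -895 - 5 \left(-23\right) \left(-19\right) = -895 - 2185 = -3080$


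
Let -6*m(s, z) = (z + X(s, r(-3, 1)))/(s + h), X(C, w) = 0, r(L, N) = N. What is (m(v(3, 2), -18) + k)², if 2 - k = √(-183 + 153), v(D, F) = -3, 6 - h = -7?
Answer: (23 - 10*I*√30)²/100 ≈ -24.71 - 25.195*I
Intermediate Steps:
h = 13 (h = 6 - 1*(-7) = 6 + 7 = 13)
m(s, z) = -z/(6*(13 + s)) (m(s, z) = -(z + 0)/(6*(s + 13)) = -z/(6*(13 + s)))
k = 2 - I*√30 (k = 2 - √(-183 + 153) = 2 - √(-30) = 2 - I*√30 ≈ 2.0 - 5.4772*I)
(m(v(3, 2), -18) + k)² = (-1*(-18)/(78 + 6*(-3)) + (2 - I*√30))² = (-1*(-18)/(78 - 18) + (2 - I*√30))² = (-1*(-18)/60 + (2 - I*√30))² = (-1*(-18)*1/60 + (2 - I*√30))² = (3/10 + (2 - I*√30))² = (23/10 - I*√30)²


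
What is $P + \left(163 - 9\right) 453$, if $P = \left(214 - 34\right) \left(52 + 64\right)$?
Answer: $90642$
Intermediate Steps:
$P = 20880$ ($P = 180 \cdot 116 = 20880$)
$P + \left(163 - 9\right) 453 = 20880 + \left(163 - 9\right) 453 = 20880 + 154 \cdot 453 = 20880 + 69762 = 90642$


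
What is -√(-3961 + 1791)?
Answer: -I*√2170 ≈ -46.583*I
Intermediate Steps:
-√(-3961 + 1791) = -√(-2170) = -I*√2170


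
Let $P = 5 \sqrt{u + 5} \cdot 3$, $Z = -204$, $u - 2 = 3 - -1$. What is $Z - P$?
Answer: $-204 - 15 \sqrt{11} \approx -253.75$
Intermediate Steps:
$u = 6$ ($u = 2 + \left(3 - -1\right) = 2 + \left(3 + 1\right) = 2 + 4 = 6$)
$P = 15 \sqrt{11}$ ($P = 5 \sqrt{6 + 5} \cdot 3 = 5 \sqrt{11} \cdot 3 = 15 \sqrt{11} \approx 49.749$)
$Z - P = -204 - 15 \sqrt{11}$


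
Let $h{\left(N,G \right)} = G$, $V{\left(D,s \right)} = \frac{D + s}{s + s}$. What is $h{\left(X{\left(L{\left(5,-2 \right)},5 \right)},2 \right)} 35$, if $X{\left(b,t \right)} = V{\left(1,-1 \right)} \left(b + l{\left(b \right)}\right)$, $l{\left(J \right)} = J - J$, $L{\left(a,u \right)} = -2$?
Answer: $70$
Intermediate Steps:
$V{\left(D,s \right)} = \frac{D + s}{2 s}$
$l{\left(J \right)} = 0$
$X{\left(b,t \right)} = 0$ ($X{\left(b,t \right)} = \frac{1 - 1}{2 \left(-1\right)} \left(b + 0\right) = \frac{1}{2} \left(-1\right) 0 b = 0 b = 0$)
$h{\left(X{\left(L{\left(5,-2 \right)},5 \right)},2 \right)} 35 = 2 \cdot 35 = 70$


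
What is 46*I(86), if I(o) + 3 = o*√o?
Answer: -138 + 3956*√86 ≈ 36548.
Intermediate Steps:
I(o) = -3 + o^(3/2) (I(o) = -3 + o*√o = -3 + o^(3/2))
46*I(86) = 46*(-3 + 86^(3/2)) = 46*(-3 + 86*√86) = -138 + 3956*√86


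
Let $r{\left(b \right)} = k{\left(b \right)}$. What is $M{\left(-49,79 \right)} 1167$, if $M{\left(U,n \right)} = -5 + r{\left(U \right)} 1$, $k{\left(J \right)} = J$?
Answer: $-63018$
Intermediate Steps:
$r{\left(b \right)} = b$
$M{\left(U,n \right)} = -5 + U$ ($M{\left(U,n \right)} = -5 + U 1 = -5 + U$)
$M{\left(-49,79 \right)} 1167 = \left(-5 - 49\right) 1167 = \left(-54\right) 1167 = -63018$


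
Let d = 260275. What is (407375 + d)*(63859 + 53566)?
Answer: 78398801250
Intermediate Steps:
(407375 + d)*(63859 + 53566) = (407375 + 260275)*(63859 + 53566) = 667650*117425 = 78398801250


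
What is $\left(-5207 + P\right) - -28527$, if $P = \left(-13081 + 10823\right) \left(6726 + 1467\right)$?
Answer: $-18476474$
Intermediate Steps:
$P = -18499794$ ($P = \left(-2258\right) 8193 = -18499794$)
$\left(-5207 + P\right) - -28527 = \left(-5207 - 18499794\right) - -28527 = -18505001 + 28527 = -18476474$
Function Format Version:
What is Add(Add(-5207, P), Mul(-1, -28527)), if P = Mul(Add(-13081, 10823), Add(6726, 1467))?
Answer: -18476474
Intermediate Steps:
P = -18499794 (P = Mul(-2258, 8193) = -18499794)
Add(Add(-5207, P), Mul(-1, -28527)) = Add(Add(-5207, -18499794), Mul(-1, -28527)) = Add(-18505001, 28527) = -18476474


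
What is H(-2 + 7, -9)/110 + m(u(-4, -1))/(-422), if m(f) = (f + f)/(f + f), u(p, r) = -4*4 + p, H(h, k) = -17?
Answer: -1821/11605 ≈ -0.15692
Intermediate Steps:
u(p, r) = -16 + p
m(f) = 1 (m(f) = (2*f)/((2*f)) = (2*f)*(1/(2*f)) = 1)
H(-2 + 7, -9)/110 + m(u(-4, -1))/(-422) = -17/110 + 1/(-422) = -17*1/110 + 1*(-1/422) = -17/110 - 1/422 = -1821/11605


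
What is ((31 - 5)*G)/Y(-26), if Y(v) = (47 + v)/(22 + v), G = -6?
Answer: 208/7 ≈ 29.714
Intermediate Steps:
Y(v) = (47 + v)/(22 + v)
((31 - 5)*G)/Y(-26) = ((31 - 5)*(-6))/(((47 - 26)/(22 - 26))) = (26*(-6))/((21/(-4))) = -156/((-¼*21)) = -156/(-21/4) = -156*(-4/21) = 208/7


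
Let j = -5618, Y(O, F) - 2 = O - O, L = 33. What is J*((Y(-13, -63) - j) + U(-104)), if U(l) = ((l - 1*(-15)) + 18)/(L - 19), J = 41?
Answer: 3222969/14 ≈ 2.3021e+5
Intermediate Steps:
Y(O, F) = 2 (Y(O, F) = 2 + (O - O) = 2 + 0 = 2)
U(l) = 33/14 + l/14 (U(l) = ((l - 1*(-15)) + 18)/(33 - 19) = ((l + 15) + 18)/14 = ((15 + l) + 18)*(1/14) = (33 + l)*(1/14) = 33/14 + l/14)
J*((Y(-13, -63) - j) + U(-104)) = 41*((2 - 1*(-5618)) + (33/14 + (1/14)*(-104))) = 41*((2 + 5618) + (33/14 - 52/7)) = 41*(5620 - 71/14) = 41*(78609/14) = 3222969/14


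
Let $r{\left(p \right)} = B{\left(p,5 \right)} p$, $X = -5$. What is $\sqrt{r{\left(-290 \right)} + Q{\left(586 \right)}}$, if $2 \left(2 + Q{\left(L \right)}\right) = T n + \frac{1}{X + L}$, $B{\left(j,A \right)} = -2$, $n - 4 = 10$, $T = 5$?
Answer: $\frac{\sqrt{827700734}}{1162} \approx 24.759$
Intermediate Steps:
$n = 14$ ($n = 4 + 10 = 14$)
$r{\left(p \right)} = - 2 p$
$Q{\left(L \right)} = 33 + \frac{1}{2 \left(-5 + L\right)}$ ($Q{\left(L \right)} = -2 + \frac{5 \cdot 14 + \frac{1}{-5 + L}}{2} = -2 + \frac{70 + \frac{1}{-5 + L}}{2} = -2 + \left(35 + \frac{1}{2 \left(-5 + L\right)}\right) = 33 + \frac{1}{2 \left(-5 + L\right)}$)
$\sqrt{r{\left(-290 \right)} + Q{\left(586 \right)}} = \sqrt{\left(-2\right) \left(-290\right) + \frac{-329 + 66 \cdot 586}{2 \left(-5 + 586\right)}} = \sqrt{580 + \frac{-329 + 38676}{2 \cdot 581}} = \sqrt{580 + \frac{1}{2} \cdot \frac{1}{581} \cdot 38347} = \sqrt{580 + \frac{38347}{1162}} = \sqrt{\frac{712307}{1162}} = \frac{\sqrt{827700734}}{1162}$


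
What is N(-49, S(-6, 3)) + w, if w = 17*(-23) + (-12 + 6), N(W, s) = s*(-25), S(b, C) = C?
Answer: -472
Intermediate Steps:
N(W, s) = -25*s
w = -397 (w = -391 - 6 = -397)
N(-49, S(-6, 3)) + w = -25*3 - 397 = -75 - 397 = -472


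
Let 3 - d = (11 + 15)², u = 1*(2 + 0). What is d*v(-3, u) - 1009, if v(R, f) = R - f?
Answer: 2356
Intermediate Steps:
u = 2 (u = 1*2 = 2)
d = -673 (d = 3 - (11 + 15)² = 3 - 1*26² = 3 - 1*676 = 3 - 676 = -673)
d*v(-3, u) - 1009 = -673*(-3 - 1*2) - 1009 = -673*(-3 - 2) - 1009 = -673*(-5) - 1009 = 3365 - 1009 = 2356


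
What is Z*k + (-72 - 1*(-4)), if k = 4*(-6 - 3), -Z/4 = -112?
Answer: -16196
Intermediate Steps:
Z = 448 (Z = -4*(-112) = 448)
k = -36 (k = 4*(-9) = -36)
Z*k + (-72 - 1*(-4)) = 448*(-36) + (-72 - 1*(-4)) = -16128 + (-72 + 4) = -16128 - 68 = -16196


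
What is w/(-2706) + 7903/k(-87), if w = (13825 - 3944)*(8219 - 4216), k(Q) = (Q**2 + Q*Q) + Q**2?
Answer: -7301814521/499554 ≈ -14617.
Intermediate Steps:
k(Q) = 3*Q**2 (k(Q) = (Q**2 + Q**2) + Q**2 = 2*Q**2 + Q**2 = 3*Q**2)
w = 39553643 (w = 9881*4003 = 39553643)
w/(-2706) + 7903/k(-87) = 39553643/(-2706) + 7903/((3*(-87)**2)) = 39553643*(-1/2706) + 7903/((3*7569)) = -964723/66 + 7903/22707 = -7301814521/499554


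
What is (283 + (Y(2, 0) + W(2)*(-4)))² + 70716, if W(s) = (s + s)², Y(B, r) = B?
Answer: 119557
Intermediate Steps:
W(s) = 4*s² (W(s) = (2*s)² = 4*s²)
(283 + (Y(2, 0) + W(2)*(-4)))² + 70716 = (283 + (2 + (4*2²)*(-4)))² + 70716 = (283 + (2 + (4*4)*(-4)))² + 70716 = (283 + (2 + 16*(-4)))² + 70716 = (283 + (2 - 64))² + 70716 = (283 - 62)² + 70716 = 221² + 70716 = 48841 + 70716 = 119557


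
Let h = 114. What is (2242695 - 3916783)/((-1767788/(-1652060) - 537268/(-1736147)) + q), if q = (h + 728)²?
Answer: -1200412757683452040/508366995235930849 ≈ -2.3613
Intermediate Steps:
q = 708964 (q = (114 + 728)² = 842² = 708964)
(2242695 - 3916783)/((-1767788/(-1652060) - 537268/(-1736147)) + q) = (2242695 - 3916783)/((-1767788/(-1652060) - 537268/(-1736147)) + 708964) = -1674088/((-1767788*(-1/1652060) - 537268*(-1/1736147)) + 708964) = -1674088/((441947/413015 + 537268/1736147) + 708964) = -1674088/(989184701229/717054753205 + 708964) = -1674088/508366995235930849/717054753205 = -1674088*717054753205/508366995235930849 = -1200412757683452040/508366995235930849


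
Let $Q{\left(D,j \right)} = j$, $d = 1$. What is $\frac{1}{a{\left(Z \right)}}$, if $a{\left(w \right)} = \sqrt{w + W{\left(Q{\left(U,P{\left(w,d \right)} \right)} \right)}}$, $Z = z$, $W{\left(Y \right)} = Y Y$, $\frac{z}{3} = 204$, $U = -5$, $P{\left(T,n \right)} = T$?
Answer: $\frac{\sqrt{10421}}{62526} \approx 0.0016327$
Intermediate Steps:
$z = 612$ ($z = 3 \cdot 204 = 612$)
$W{\left(Y \right)} = Y^{2}$
$Z = 612$
$a{\left(w \right)} = \sqrt{w + w^{2}}$
$\frac{1}{a{\left(Z \right)}} = \frac{1}{\sqrt{612 \left(1 + 612\right)}} = \frac{1}{\sqrt{612 \cdot 613}} = \frac{1}{\sqrt{375156}} = \frac{1}{6 \sqrt{10421}} = \frac{\sqrt{10421}}{62526}$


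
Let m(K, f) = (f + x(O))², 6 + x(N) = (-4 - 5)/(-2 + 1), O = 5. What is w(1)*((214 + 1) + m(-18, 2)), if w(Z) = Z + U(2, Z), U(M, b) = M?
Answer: 720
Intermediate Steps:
x(N) = 3 (x(N) = -6 + (-4 - 5)/(-2 + 1) = -6 - 9/(-1) = -6 - 9*(-1) = -6 + 9 = 3)
m(K, f) = (3 + f)² (m(K, f) = (f + 3)² = (3 + f)²)
w(Z) = 2 + Z (w(Z) = Z + 2 = 2 + Z)
w(1)*((214 + 1) + m(-18, 2)) = (2 + 1)*((214 + 1) + (3 + 2)²) = 3*(215 + 5²) = 3*(215 + 25) = 3*240 = 720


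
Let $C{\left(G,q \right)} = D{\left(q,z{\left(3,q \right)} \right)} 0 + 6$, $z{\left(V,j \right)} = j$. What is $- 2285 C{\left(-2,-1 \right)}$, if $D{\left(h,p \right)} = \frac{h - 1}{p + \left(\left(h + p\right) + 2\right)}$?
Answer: $-13710$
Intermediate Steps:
$D{\left(h,p \right)} = \frac{-1 + h}{2 + h + 2 p}$ ($D{\left(h,p \right)} = \frac{-1 + h}{p + \left(2 + h + p\right)} = \frac{-1 + h}{2 + h + 2 p}$)
$C{\left(G,q \right)} = 6$ ($C{\left(G,q \right)} = \frac{-1 + q}{2 + q + 2 q} 0 + 6 = \frac{-1 + q}{2 + 3 q} 0 + 6 = 0 + 6 = 6$)
$- 2285 C{\left(-2,-1 \right)} = \left(-2285\right) 6 = -13710$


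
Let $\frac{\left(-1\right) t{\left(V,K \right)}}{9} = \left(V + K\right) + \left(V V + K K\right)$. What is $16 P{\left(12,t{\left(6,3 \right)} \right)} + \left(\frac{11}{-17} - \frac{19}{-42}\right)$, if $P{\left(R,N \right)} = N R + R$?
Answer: $- \frac{66487819}{714} \approx -93120.0$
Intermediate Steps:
$t{\left(V,K \right)} = - 9 K - 9 V - 9 K^{2} - 9 V^{2}$ ($t{\left(V,K \right)} = - 9 \left(\left(V + K\right) + \left(V V + K K\right)\right) = - 9 \left(\left(K + V\right) + \left(V^{2} + K^{2}\right)\right) = - 9 \left(\left(K + V\right) + \left(K^{2} + V^{2}\right)\right) = - 9 \left(K + V + K^{2} + V^{2}\right) = - 9 K - 9 V - 9 K^{2} - 9 V^{2}$)
$P{\left(R,N \right)} = R + N R$
$16 P{\left(12,t{\left(6,3 \right)} \right)} + \left(\frac{11}{-17} - \frac{19}{-42}\right) = 16 \cdot 12 \left(1 - \left(81 + 81 + 324\right)\right) + \left(\frac{11}{-17} - \frac{19}{-42}\right) = 16 \cdot 12 \left(1 - 486\right) + \left(11 \left(- \frac{1}{17}\right) - - \frac{19}{42}\right) = 16 \cdot 12 \left(1 - 486\right) + \left(- \frac{11}{17} + \frac{19}{42}\right) = 16 \cdot 12 \left(1 - 486\right) - \frac{139}{714} = 16 \cdot 12 \left(-485\right) - \frac{139}{714} = 16 \left(-5820\right) - \frac{139}{714} = -93120 - \frac{139}{714} = - \frac{66487819}{714}$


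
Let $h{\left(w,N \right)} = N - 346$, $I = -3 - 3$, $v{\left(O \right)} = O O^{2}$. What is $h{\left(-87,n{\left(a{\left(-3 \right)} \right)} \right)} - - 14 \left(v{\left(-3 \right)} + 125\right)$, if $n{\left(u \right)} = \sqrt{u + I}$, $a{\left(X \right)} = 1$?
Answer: $1026 + i \sqrt{5} \approx 1026.0 + 2.2361 i$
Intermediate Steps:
$v{\left(O \right)} = O^{3}$
$I = -6$ ($I = -3 - 3 = -6$)
$n{\left(u \right)} = \sqrt{-6 + u}$ ($n{\left(u \right)} = \sqrt{u - 6} = \sqrt{-6 + u}$)
$h{\left(w,N \right)} = -346 + N$ ($h{\left(w,N \right)} = N - 346 = -346 + N$)
$h{\left(-87,n{\left(a{\left(-3 \right)} \right)} \right)} - - 14 \left(v{\left(-3 \right)} + 125\right) = \left(-346 + \sqrt{-6 + 1}\right) - - 14 \left(\left(-3\right)^{3} + 125\right) = \left(-346 + \sqrt{-5}\right) - - 14 \left(-27 + 125\right) = \left(-346 + i \sqrt{5}\right) - \left(-14\right) 98 = \left(-346 + i \sqrt{5}\right) - -1372 = \left(-346 + i \sqrt{5}\right) + 1372 = 1026 + i \sqrt{5}$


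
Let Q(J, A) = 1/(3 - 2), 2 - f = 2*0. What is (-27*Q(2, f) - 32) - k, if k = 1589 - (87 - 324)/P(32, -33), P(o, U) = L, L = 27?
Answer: -14911/9 ≈ -1656.8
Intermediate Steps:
f = 2 (f = 2 - 2*0 = 2 - 1*0 = 2 + 0 = 2)
P(o, U) = 27
Q(J, A) = 1 (Q(J, A) = 1/1 = 1)
k = 14380/9 (k = 1589 - (87 - 324)/27 = 1589 - (-237)/27 = 1589 - 1*(-79/9) = 1589 + 79/9 = 14380/9 ≈ 1597.8)
(-27*Q(2, f) - 32) - k = (-27*1 - 32) - 1*14380/9 = (-27 - 32) - 14380/9 = -59 - 14380/9 = -14911/9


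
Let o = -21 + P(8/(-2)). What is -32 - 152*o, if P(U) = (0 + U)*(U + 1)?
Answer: 1336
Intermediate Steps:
P(U) = U*(1 + U)
o = -9 (o = -21 + (8/(-2))*(1 + 8/(-2)) = -21 + (8*(-1/2))*(1 + 8*(-1/2)) = -21 - 4*(1 - 4) = -21 - 4*(-3) = -21 + 12 = -9)
-32 - 152*o = -32 - 152*(-9) = -32 + 1368 = 1336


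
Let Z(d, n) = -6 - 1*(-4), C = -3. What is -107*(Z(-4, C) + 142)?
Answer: -14980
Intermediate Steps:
Z(d, n) = -2 (Z(d, n) = -6 + 4 = -2)
-107*(Z(-4, C) + 142) = -107*(-2 + 142) = -107*140 = -14980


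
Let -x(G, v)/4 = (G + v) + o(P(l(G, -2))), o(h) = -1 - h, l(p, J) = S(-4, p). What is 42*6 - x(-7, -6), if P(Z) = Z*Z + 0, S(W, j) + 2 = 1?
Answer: 192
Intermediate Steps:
S(W, j) = -1 (S(W, j) = -2 + 1 = -1)
l(p, J) = -1
P(Z) = Z**2 (P(Z) = Z**2 + 0 = Z**2)
x(G, v) = 8 - 4*G - 4*v (x(G, v) = -4*((G + v) + (-1 - 1*(-1)**2)) = -4*((G + v) + (-1 - 1*1)) = -4*((G + v) + (-1 - 1)) = -4*((G + v) - 2) = -4*(-2 + G + v) = 8 - 4*G - 4*v)
42*6 - x(-7, -6) = 42*6 - (8 - 4*(-7) - 4*(-6)) = 252 - (8 + 28 + 24) = 252 - 1*60 = 252 - 60 = 192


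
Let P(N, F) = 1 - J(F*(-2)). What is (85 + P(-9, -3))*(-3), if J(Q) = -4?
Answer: -270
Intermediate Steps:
P(N, F) = 5 (P(N, F) = 1 - 1*(-4) = 1 + 4 = 5)
(85 + P(-9, -3))*(-3) = (85 + 5)*(-3) = 90*(-3) = -270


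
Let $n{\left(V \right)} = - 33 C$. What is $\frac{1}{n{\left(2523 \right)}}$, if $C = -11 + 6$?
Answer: $\frac{1}{165} \approx 0.0060606$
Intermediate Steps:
$C = -5$
$n{\left(V \right)} = 165$ ($n{\left(V \right)} = \left(-33\right) \left(-5\right) = 165$)
$\frac{1}{n{\left(2523 \right)}} = \frac{1}{165}$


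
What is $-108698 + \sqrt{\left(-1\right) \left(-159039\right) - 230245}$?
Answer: $-108698 + i \sqrt{71206} \approx -1.087 \cdot 10^{5} + 266.84 i$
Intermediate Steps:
$-108698 + \sqrt{\left(-1\right) \left(-159039\right) - 230245} = -108698 + \sqrt{159039 - 230245} = -108698 + \sqrt{-71206} = -108698 + i \sqrt{71206}$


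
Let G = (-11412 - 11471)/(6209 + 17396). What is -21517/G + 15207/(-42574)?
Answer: 3089051518687/139174406 ≈ 22196.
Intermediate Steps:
G = -22883/23605 ≈ -0.96941
-21517/G + 15207/(-42574) = -21517/(-22883/23605) + 15207/(-42574) = -21517*(-23605/22883) + 15207*(-1/42574) = 507908785/22883 - 15207/42574 = 3089051518687/139174406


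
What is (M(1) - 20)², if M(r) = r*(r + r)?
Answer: 324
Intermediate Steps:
M(r) = 2*r² (M(r) = r*(2*r) = 2*r²)
(M(1) - 20)² = (2*1² - 20)² = (2*1 - 20)² = (2 - 20)² = (-18)² = 324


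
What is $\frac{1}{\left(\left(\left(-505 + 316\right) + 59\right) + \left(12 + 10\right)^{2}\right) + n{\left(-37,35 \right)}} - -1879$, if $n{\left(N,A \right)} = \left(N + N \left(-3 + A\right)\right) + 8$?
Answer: $\frac{1614060}{859} \approx 1879.0$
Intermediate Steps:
$n{\left(N,A \right)} = 8 + N + N \left(-3 + A\right)$
$\frac{1}{\left(\left(\left(-505 + 316\right) + 59\right) + \left(12 + 10\right)^{2}\right) + n{\left(-37,35 \right)}} - -1879 = \frac{1}{\left(\left(\left(-505 + 316\right) + 59\right) + \left(12 + 10\right)^{2}\right) + \left(8 - -74 + 35 \left(-37\right)\right)} - -1879 = \frac{1}{\left(\left(-189 + 59\right) + 22^{2}\right) + \left(8 + 74 - 1295\right)} + 1879 = \frac{1}{\left(-130 + 484\right) - 1213} + 1879 = \frac{1}{354 - 1213} + 1879 = \frac{1}{-859} + 1879 = - \frac{1}{859} + 1879 = \frac{1614060}{859}$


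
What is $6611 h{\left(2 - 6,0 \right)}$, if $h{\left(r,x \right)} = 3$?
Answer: $19833$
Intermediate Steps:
$6611 h{\left(2 - 6,0 \right)} = 6611 \cdot 3 = 19833$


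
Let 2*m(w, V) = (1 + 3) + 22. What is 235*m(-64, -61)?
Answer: 3055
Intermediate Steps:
m(w, V) = 13 (m(w, V) = ((1 + 3) + 22)/2 = (4 + 22)/2 = (½)*26 = 13)
235*m(-64, -61) = 235*13 = 3055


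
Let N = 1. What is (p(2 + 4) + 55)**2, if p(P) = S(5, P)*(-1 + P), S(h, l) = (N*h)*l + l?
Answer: 55225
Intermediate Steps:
S(h, l) = l + h*l (S(h, l) = (1*h)*l + l = h*l + l = l + h*l)
p(P) = 6*P*(-1 + P) (p(P) = (P*(1 + 5))*(-1 + P) = (P*6)*(-1 + P) = (6*P)*(-1 + P) = 6*P*(-1 + P))
(p(2 + 4) + 55)**2 = (6*(2 + 4)*(-1 + (2 + 4)) + 55)**2 = (6*6*(-1 + 6) + 55)**2 = (6*6*5 + 55)**2 = (180 + 55)**2 = 235**2 = 55225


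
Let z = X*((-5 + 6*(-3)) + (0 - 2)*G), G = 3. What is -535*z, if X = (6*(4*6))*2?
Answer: 4468320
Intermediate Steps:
X = 288 (X = (6*24)*2 = 144*2 = 288)
z = -8352 (z = 288*((-5 + 6*(-3)) + (0 - 2)*3) = 288*((-5 - 18) - 2*3) = 288*(-23 - 6) = 288*(-29) = -8352)
-535*z = -535*(-8352) = 4468320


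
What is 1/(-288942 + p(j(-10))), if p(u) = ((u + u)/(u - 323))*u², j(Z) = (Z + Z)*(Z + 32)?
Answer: -763/50094746 ≈ -1.5231e-5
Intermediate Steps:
j(Z) = 2*Z*(32 + Z) (j(Z) = (2*Z)*(32 + Z) = 2*Z*(32 + Z))
p(u) = 2*u³/(-323 + u) (p(u) = ((2*u)/(-323 + u))*u² = (2*u/(-323 + u))*u² = 2*u³/(-323 + u))
1/(-288942 + p(j(-10))) = 1/(-288942 + 2*(2*(-10)*(32 - 10))³/(-323 + 2*(-10)*(32 - 10))) = 1/(-288942 + 2*(2*(-10)*22)³/(-323 + 2*(-10)*22)) = 1/(-288942 + 2*(-440)³/(-323 - 440)) = 1/(-288942 + 2*(-85184000)/(-763)) = 1/(-288942 + 2*(-85184000)*(-1/763)) = 1/(-288942 + 170368000/763) = 1/(-50094746/763) = -763/50094746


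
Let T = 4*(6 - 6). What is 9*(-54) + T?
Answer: -486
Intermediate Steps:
T = 0 (T = 4*0 = 0)
9*(-54) + T = 9*(-54) + 0 = -486 + 0 = -486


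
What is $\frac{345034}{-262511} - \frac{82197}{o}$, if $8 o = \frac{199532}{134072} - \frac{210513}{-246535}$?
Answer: $- \frac{1426435615878770173406}{5080606429169029} \approx -2.8076 \cdot 10^{5}$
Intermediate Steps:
$o = \frac{19353880139}{66106881040}$ ($o = \frac{\frac{199532}{134072} - \frac{210513}{-246535}}{8} = \frac{199532 \cdot \frac{1}{134072} - - \frac{210513}{246535}}{8} = \frac{\frac{49883}{33518} + \frac{210513}{246535}}{8} = \frac{1}{8} \cdot \frac{19353880139}{8263360130} = \frac{19353880139}{66106881040} \approx 0.29277$)
$\frac{345034}{-262511} - \frac{82197}{o} = \frac{345034}{-262511} - \frac{82197}{\frac{19353880139}{66106881040}} = 345034 \left(- \frac{1}{262511}\right) - \frac{5433787300844880}{19353880139} = - \frac{345034}{262511} - \frac{5433787300844880}{19353880139} = - \frac{1426435615878770173406}{5080606429169029}$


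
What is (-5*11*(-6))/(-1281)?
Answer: -110/427 ≈ -0.25761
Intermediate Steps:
(-5*11*(-6))/(-1281) = -55*(-6)*(-1/1281) = 330*(-1/1281) = -110/427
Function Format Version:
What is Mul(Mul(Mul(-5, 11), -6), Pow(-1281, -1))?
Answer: Rational(-110, 427) ≈ -0.25761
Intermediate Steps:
Mul(Mul(Mul(-5, 11), -6), Pow(-1281, -1)) = Mul(Mul(-55, -6), Rational(-1, 1281)) = Mul(330, Rational(-1, 1281)) = Rational(-110, 427)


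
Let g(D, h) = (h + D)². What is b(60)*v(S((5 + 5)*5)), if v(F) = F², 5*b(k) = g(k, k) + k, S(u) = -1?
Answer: 2892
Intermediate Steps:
g(D, h) = (D + h)²
b(k) = k/5 + 4*k²/5 (b(k) = ((k + k)² + k)/5 = ((2*k)² + k)/5 = (4*k² + k)/5 = (k + 4*k²)/5 = k/5 + 4*k²/5)
b(60)*v(S((5 + 5)*5)) = ((⅕)*60*(1 + 4*60))*(-1)² = ((⅕)*60*(1 + 240))*1 = ((⅕)*60*241)*1 = 2892*1 = 2892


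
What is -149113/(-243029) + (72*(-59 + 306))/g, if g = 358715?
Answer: 57811097531/87178147735 ≈ 0.66314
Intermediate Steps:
-149113/(-243029) + (72*(-59 + 306))/g = -149113/(-243029) + (72*(-59 + 306))/358715 = -149113*(-1/243029) + (72*247)*(1/358715) = 149113/243029 + 17784*(1/358715) = 149113/243029 + 17784/358715 = 57811097531/87178147735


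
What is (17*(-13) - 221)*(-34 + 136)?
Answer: -45084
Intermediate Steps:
(17*(-13) - 221)*(-34 + 136) = (-221 - 221)*102 = -442*102 = -45084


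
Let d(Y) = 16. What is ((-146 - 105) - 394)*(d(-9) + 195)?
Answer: -136095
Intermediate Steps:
((-146 - 105) - 394)*(d(-9) + 195) = ((-146 - 105) - 394)*(16 + 195) = (-251 - 394)*211 = -645*211 = -136095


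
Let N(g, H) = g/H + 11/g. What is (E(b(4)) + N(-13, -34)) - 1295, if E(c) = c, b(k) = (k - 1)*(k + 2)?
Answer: -564639/442 ≈ -1277.5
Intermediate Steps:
b(k) = (-1 + k)*(2 + k)
N(g, H) = 11/g + g/H
(E(b(4)) + N(-13, -34)) - 1295 = ((-2 + 4 + 4**2) + (11/(-13) - 13/(-34))) - 1295 = ((-2 + 4 + 16) + (11*(-1/13) - 13*(-1/34))) - 1295 = (18 + (-11/13 + 13/34)) - 1295 = (18 - 205/442) - 1295 = 7751/442 - 1295 = -564639/442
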